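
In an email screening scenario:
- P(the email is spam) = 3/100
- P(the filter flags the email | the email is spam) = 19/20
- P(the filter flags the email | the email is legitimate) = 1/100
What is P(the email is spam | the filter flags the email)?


Using Bayes' theorem:
P(A|B) = P(B|A)·P(A) / P(B)

P(the filter flags the email) = 19/20 × 3/100 + 1/100 × 97/100
= 57/2000 + 97/10000 = 191/5000

P(the email is spam|the filter flags the email) = (57/2000) / (191/5000) = 285/382

P(the email is spam|the filter flags the email) = 285/382 ≈ 74.61%


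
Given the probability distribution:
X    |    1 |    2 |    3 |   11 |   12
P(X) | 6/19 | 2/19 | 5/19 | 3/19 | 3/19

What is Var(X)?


E[X] = 94/19
E[X²] = 854/19
Var(X) = E[X²] - (E[X])² = 854/19 - 8836/361 = 7390/361

Var(X) = 7390/361 ≈ 20.4709


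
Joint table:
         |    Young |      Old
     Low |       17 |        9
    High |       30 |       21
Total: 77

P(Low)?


P(Low) = (17+9)/77 = 26/77

P(Low) = 26/77 ≈ 33.77%


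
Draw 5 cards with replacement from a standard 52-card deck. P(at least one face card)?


P(not a face card) = 40/52 = 10/13
P(none in 5 draws) = (10/13)^5 = 100000/371293
P(≥1 face card) = 1 - 100000/371293 = 271293/371293

P = 271293/371293 ≈ 73.07%


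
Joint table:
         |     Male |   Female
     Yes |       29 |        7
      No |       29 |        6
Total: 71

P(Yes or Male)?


P(Yes∨Male) = P(Yes) + P(Male) - P(Yes∧Male)
= (36 + 58 - 29)/71 = 65/71

P = 65/71 ≈ 91.55%


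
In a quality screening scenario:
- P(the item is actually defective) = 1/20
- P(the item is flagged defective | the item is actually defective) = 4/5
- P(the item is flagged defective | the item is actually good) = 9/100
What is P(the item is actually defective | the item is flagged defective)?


Using Bayes' theorem:
P(A|B) = P(B|A)·P(A) / P(B)

P(the item is flagged defective) = 4/5 × 1/20 + 9/100 × 19/20
= 1/25 + 171/2000 = 251/2000

P(the item is actually defective|the item is flagged defective) = (1/25) / (251/2000) = 80/251

P(the item is actually defective|the item is flagged defective) = 80/251 ≈ 31.87%


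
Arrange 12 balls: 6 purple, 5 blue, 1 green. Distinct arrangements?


12!/(6!×5!×1!) = 5544

5544


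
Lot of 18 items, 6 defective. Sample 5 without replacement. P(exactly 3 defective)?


Hypergeometric: C(6,3)×C(12,2)/C(18,5)
= 20×66/8568 = 55/357

P(X=3) = 55/357 ≈ 15.41%


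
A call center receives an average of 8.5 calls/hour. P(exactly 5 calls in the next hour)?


Poisson(λ=8.5): P(X=5) = e^(-λ)×λ^k/k!
= e^(-8.5) × 8.5^5 / 5!
≈ 0.000203468369 × 44370.53125 / 120 ≈ 0.075233

P(X=5) ≈ 0.075233 ≈ 7.52%


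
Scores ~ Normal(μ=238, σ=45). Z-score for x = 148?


z = (x - μ)/σ = (148 - 238)/45 = -2.0

z = -2.0


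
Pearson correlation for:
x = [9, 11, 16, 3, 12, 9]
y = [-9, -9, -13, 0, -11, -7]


n=6, Σx=60, Σy=-49, Σxy=-583, Σx²=692, Σy²=501
r = (6×(-583) - 60×(-49))/√((6×692 - 60²)(6×501 - (-49)²))
= -558/√(552×605) = -558/√333960 ≈ -558/577.8927 ≈ -0.9656

r ≈ -0.9656


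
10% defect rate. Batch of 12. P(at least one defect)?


P(all good) = (9/10)^12 = 282429536481/1000000000000
P(≥1 defect) = 717570463519/1000000000000

P = 717570463519/1000000000000 ≈ 71.76%


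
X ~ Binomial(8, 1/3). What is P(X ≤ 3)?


P(X ≤ 3) = Σ P(X=i) for i=0..3
P(X=0) = 256/6561
P(X=1) = 1024/6561
P(X=2) = 1792/6561
P(X=3) = 1792/6561
Sum = 4864/6561

P(X ≤ 3) = 4864/6561 ≈ 74.14%


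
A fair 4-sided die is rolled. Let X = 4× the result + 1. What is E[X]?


E[die] = (1+4)/2 = 5/2
E[X] = 4×5/2 + 1 = 11

E[X] = 11


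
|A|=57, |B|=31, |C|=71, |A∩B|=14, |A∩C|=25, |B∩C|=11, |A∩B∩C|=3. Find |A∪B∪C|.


|A∪B∪C| = 57+31+71-14-25-11+3 = 112

|A∪B∪C| = 112


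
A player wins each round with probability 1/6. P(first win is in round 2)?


Geometric: P(X=2) = (1-p)^(k-1)×p = (5/6)^1×1/6 = 5/36

P(X=2) = 5/36 ≈ 13.89%


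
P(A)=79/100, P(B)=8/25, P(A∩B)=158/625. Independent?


P(A)×P(B) = 158/625
P(A∩B) = 158/625
Equal ✓ → Independent

Yes, independent


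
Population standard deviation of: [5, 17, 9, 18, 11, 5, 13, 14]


Mean = 92/8 = 23/2
  (5-23/2)²=169/4
  (17-23/2)²=121/4
  (9-23/2)²=25/4
  (18-23/2)²=169/4
  (11-23/2)²=1/4
  (5-23/2)²=169/4
  (13-23/2)²=9/4
  (14-23/2)²=25/4
Σ(x-μ)² = 172
σ² = 172/8 = 43/2

σ = √(43/2) ≈ 4.6368


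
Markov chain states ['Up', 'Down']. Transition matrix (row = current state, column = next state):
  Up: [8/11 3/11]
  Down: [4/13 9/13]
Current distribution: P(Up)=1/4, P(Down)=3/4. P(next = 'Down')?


P(next=Down) = Σᵢ P(now=i)×P(i→Down)
= 1/4×3/11 + 3/4×9/13
= 3/44 + 27/52 = 84/143

P = 84/143 ≈ 0.5874


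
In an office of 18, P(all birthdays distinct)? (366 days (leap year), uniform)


P(all different) = Π(366-i)/366 for i=0..17
= (366/366)×(365/366)×...×(349/366)
= 0.653862

P ≈ 0.6539 ≈ 65.39%


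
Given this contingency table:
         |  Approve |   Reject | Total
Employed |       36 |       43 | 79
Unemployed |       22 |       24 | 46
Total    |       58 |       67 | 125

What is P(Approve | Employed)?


P(Approve | Employed) = 36/(36+43) = 36/79

P(Approve|Employed) = 36/79 ≈ 45.57%


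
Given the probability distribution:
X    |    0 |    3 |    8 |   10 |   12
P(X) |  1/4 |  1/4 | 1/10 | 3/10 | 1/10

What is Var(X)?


E[X] = 23/4
E[X²] = 1061/20
Var(X) = E[X²] - (E[X])² = 1061/20 - 529/16 = 1599/80

Var(X) = 1599/80 ≈ 19.9875


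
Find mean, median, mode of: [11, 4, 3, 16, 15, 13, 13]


Sorted: [3, 4, 11, 13, 13, 15, 16]
Mean = 75/7
Median = 13
Freq: {11: 1, 4: 1, 3: 1, 16: 1, 15: 1, 13: 2}
Mode: [13]

Mean=75/7, Median=13, Mode=13


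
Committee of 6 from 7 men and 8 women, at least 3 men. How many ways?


Count by #men:
  3M,3W: C(7,3)×C(8,3)=1960
  4M,2W: C(7,4)×C(8,2)=980
  5M,1W: C(7,5)×C(8,1)=168
  6M,0W: C(7,6)×C(8,0)=7
Total = 3115

3115


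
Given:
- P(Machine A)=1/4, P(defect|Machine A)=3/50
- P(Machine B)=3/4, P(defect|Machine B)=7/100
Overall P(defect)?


P(B) = Σ P(B|Aᵢ)×P(Aᵢ)
  3/50×1/4 = 3/200
  7/100×3/4 = 21/400
Sum = 27/400

P(defect) = 27/400 ≈ 6.75%


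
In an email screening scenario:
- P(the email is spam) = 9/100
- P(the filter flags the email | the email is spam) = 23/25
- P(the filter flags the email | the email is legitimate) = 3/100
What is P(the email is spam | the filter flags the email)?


Using Bayes' theorem:
P(A|B) = P(B|A)·P(A) / P(B)

P(the filter flags the email) = 23/25 × 9/100 + 3/100 × 91/100
= 207/2500 + 273/10000 = 1101/10000

P(the email is spam|the filter flags the email) = (207/2500) / (1101/10000) = 276/367

P(the email is spam|the filter flags the email) = 276/367 ≈ 75.20%


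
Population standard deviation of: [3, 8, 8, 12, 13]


Mean = 44/5
  (3-44/5)²=841/25
  (8-44/5)²=16/25
  (8-44/5)²=16/25
  (12-44/5)²=256/25
  (13-44/5)²=441/25
Σ(x-μ)² = 314/5
σ² = (314/5)/5 = 314/25

σ = √(314/25) ≈ 3.5440


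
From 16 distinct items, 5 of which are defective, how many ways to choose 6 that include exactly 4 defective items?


Choose 4 of the 5 defective items and 2 of the other 11 items:
C(5,4)×C(11,2) = 5×55 = 275

275


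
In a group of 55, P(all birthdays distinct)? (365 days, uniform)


P(all different) = Π(365-i)/365 for i=0..54
= (365/365)×(364/365)×...×(311/365)
= 0.013738

P ≈ 0.0137 ≈ 1.37%


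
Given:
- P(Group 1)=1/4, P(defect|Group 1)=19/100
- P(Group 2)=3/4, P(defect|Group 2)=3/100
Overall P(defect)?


P(B) = Σ P(B|Aᵢ)×P(Aᵢ)
  19/100×1/4 = 19/400
  3/100×3/4 = 9/400
Sum = 7/100

P(defect) = 7/100 ≈ 7.00%


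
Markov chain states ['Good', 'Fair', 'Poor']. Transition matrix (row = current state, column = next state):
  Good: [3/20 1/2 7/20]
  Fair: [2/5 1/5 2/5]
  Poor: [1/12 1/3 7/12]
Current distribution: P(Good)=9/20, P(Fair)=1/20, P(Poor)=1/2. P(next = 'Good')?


P(next=Good) = Σᵢ P(now=i)×P(i→Good)
= 9/20×3/20 + 1/20×2/5 + 1/2×1/12
= 27/400 + 1/50 + 1/24 = 31/240

P = 31/240 ≈ 0.1292


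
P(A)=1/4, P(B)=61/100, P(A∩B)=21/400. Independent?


P(A)×P(B) = 61/400
P(A∩B) = 21/400
Not equal → NOT independent

No, not independent


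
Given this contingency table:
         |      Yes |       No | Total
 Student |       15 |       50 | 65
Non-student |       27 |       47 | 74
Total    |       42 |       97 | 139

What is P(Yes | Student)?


P(Yes | Student) = 15/(15+50) = 15/65 = 3/13

P(Yes|Student) = 3/13 ≈ 23.08%


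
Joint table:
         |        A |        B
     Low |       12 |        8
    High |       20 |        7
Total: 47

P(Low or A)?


P(Low∨A) = P(Low) + P(A) - P(Low∧A)
= (20 + 32 - 12)/47 = 40/47

P = 40/47 ≈ 85.11%


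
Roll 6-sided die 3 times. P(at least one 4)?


P(no 4)^3 = (5/6)^3 = 125/216
P(≥1) = 1 - 125/216 = 91/216

P = 91/216 ≈ 42.13%


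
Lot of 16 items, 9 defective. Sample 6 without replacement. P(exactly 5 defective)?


Hypergeometric: C(9,5)×C(7,1)/C(16,6)
= 126×7/8008 = 63/572

P(X=5) = 63/572 ≈ 11.01%


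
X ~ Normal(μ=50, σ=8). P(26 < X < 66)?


z₁=(26-50)/8=-3.0, z₂=(66-50)/8=2.0
P = Φ(2.0) - Φ(-3.0) = 0.977250 - 0.001350 = 0.975900 ≈ 0.9759

P(26 < X < 66) ≈ 0.9759


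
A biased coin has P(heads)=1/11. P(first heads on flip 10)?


Geometric: P(X=10) = (1-p)^(k-1)×p = (10/11)^9×1/11 = 1000000000/25937424601

P(X=10) = 1000000000/25937424601 ≈ 3.86%


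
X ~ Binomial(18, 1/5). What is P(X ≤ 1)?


P(X ≤ 1) = Σ P(X=i) for i=0..1
P(X=0) = 68719476736/3814697265625
P(X=1) = 309237645312/3814697265625
Sum = 377957122048/3814697265625

P(X ≤ 1) = 377957122048/3814697265625 ≈ 9.91%


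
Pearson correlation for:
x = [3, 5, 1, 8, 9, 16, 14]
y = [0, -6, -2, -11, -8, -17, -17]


n=7, Σx=56, Σy=-61, Σxy=-702, Σx²=632, Σy²=803
r = (7×(-702) - 56×(-61))/√((7×632 - 56²)(7×803 - (-61)²))
= -1498/√(1288×1900) = -1498/√2447200 ≈ -1498/1564.3529 ≈ -0.9576

r ≈ -0.9576


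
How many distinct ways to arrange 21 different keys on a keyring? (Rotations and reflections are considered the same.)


Free circular arrangements: rotations and reflections both identified.
(n-1)!/2 = 20!/2 = 2432902008176640000/2 = 1216451004088320000

1216451004088320000


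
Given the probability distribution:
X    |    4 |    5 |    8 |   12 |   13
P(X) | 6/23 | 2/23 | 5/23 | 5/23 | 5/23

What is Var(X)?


E[X] = 199/23
E[X²] = 2031/23
Var(X) = E[X²] - (E[X])² = 2031/23 - 39601/529 = 7112/529

Var(X) = 7112/529 ≈ 13.4442


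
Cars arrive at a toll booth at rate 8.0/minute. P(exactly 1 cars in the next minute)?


Poisson(λ=8.0): P(X=1) = e^(-λ)×λ^k/k!
= e^(-8.0) × 8.0^1 / 1!
≈ 0.0003354626279 × 8 / 1 ≈ 0.002684

P(X=1) ≈ 0.002684 ≈ 0.27%


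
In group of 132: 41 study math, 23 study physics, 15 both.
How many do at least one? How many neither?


|A∪B| = 41+23-15 = 49
Neither = 132-49 = 83

At least one: 49; Neither: 83


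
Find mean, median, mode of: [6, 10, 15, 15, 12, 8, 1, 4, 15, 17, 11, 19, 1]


Sorted: [1, 1, 4, 6, 8, 10, 11, 12, 15, 15, 15, 17, 19]
Mean = 134/13
Median = 11
Freq: {6: 1, 10: 1, 15: 3, 12: 1, 8: 1, 1: 2, 4: 1, 17: 1, 11: 1, 19: 1}
Mode: [15]

Mean=134/13, Median=11, Mode=15


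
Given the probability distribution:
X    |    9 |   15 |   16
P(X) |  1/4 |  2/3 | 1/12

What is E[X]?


E[X] = Σ x·P(X=x)
= (9)×(1/4) + (15)×(2/3) + (16)×(1/12)
= 163/12

E[X] = 163/12


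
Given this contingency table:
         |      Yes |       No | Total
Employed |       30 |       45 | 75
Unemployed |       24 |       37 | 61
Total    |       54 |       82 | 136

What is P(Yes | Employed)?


P(Yes | Employed) = 30/(30+45) = 30/75 = 2/5

P(Yes|Employed) = 2/5 ≈ 40.00%


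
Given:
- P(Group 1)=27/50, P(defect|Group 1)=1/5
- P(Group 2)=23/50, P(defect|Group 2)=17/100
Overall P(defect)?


P(B) = Σ P(B|Aᵢ)×P(Aᵢ)
  1/5×27/50 = 27/250
  17/100×23/50 = 391/5000
Sum = 931/5000

P(defect) = 931/5000 ≈ 18.62%


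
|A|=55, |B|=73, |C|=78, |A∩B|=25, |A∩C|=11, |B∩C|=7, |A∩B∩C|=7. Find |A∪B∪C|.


|A∪B∪C| = 55+73+78-25-11-7+7 = 170

|A∪B∪C| = 170


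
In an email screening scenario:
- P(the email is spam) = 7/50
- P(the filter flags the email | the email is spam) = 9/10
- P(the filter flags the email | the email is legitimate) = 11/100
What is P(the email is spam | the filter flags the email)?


Using Bayes' theorem:
P(A|B) = P(B|A)·P(A) / P(B)

P(the filter flags the email) = 9/10 × 7/50 + 11/100 × 43/50
= 63/500 + 473/5000 = 1103/5000

P(the email is spam|the filter flags the email) = (63/500) / (1103/5000) = 630/1103

P(the email is spam|the filter flags the email) = 630/1103 ≈ 57.12%


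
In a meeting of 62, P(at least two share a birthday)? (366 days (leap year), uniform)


P(all different) = Π(366-i)/366 for i=0..61
= 0.004156
P(match) = 1 - 0.004156 = 0.995844

P ≈ 0.9958 ≈ 99.58%


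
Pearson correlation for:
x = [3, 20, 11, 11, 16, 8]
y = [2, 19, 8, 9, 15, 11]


n=6, Σx=69, Σy=64, Σxy=901, Σx²=971, Σy²=856
r = (6×901 - 69×64)/√((6×971 - 69²)(6×856 - 64²))
= 990/√(1065×1040) = 990/√1107600 ≈ 990/1052.4258 ≈ 0.9407

r ≈ 0.9407


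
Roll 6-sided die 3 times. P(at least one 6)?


P(no 6)^3 = (5/6)^3 = 125/216
P(≥1) = 1 - 125/216 = 91/216

P = 91/216 ≈ 42.13%


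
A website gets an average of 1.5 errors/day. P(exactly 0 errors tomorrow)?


Poisson(λ=1.5): P(X=0) = e^(-λ)×λ^k/k!
= e^(-1.5) × 1.5^0 / 0!
≈ 0.2231301601 × 1 / 1 ≈ 0.223130

P(X=0) ≈ 0.223130 ≈ 22.31%


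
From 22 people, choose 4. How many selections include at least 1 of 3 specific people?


Complement: C(22,4) - C(19,4) = 7315 - 3876 = 3439

3439


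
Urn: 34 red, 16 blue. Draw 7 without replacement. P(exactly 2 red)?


Hypergeometric: C(34,2)×C(16,5)/C(50,7)
= 561×4368/99884400 = 663/27025

P(X=2) = 663/27025 ≈ 2.45%


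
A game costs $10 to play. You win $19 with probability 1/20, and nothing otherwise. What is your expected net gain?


E[gain] = (19-10)×1/20 + (-10)×19/20
= 9/20 - 19/2 = -181/20

Expected net gain = $-181/20 ≈ $-9.05


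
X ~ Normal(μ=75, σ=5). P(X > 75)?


z = (75-75)/5 = 0.0
P(X > 75) = 1 - P(Z ≤ 0.0) = 1 - 0.5000 = 0.5000

P(X > 75) ≈ 0.5000


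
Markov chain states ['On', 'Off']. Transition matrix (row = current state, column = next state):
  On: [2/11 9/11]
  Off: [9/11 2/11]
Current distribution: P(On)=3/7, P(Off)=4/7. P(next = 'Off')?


P(next=Off) = Σᵢ P(now=i)×P(i→Off)
= 3/7×9/11 + 4/7×2/11
= 27/77 + 8/77 = 5/11

P = 5/11 ≈ 0.4545


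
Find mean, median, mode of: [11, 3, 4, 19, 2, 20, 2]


Sorted: [2, 2, 3, 4, 11, 19, 20]
Mean = 61/7
Median = 4
Freq: {11: 1, 3: 1, 4: 1, 19: 1, 2: 2, 20: 1}
Mode: [2]

Mean=61/7, Median=4, Mode=2


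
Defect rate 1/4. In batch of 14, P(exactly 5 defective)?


Binomial: P(X=5) = C(14,5)×p^5×(1-p)^9
= 2002 × 1/1024 × 19683/262144 = 19702683/134217728

P(X=5) = 19702683/134217728 ≈ 14.68%


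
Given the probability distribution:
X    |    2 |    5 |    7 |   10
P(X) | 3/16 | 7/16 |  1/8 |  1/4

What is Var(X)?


E[X] = 95/16
E[X²] = 685/16
Var(X) = E[X²] - (E[X])² = 685/16 - 9025/256 = 1935/256

Var(X) = 1935/256 ≈ 7.5586


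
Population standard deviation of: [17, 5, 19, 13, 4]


Mean = 58/5
  (17-58/5)²=729/25
  (5-58/5)²=1089/25
  (19-58/5)²=1369/25
  (13-58/5)²=49/25
  (4-58/5)²=1444/25
Σ(x-μ)² = 936/5
σ² = (936/5)/5 = 936/25

σ = √(936/25) ≈ 6.1188


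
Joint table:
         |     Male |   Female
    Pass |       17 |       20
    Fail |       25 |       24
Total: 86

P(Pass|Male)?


P(Pass|Male) = 17/(17+25) = 17/42

P = 17/42 ≈ 40.48%


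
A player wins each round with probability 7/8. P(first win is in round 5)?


Geometric: P(X=5) = (1-p)^(k-1)×p = (1/8)^4×7/8 = 7/32768

P(X=5) = 7/32768 ≈ 0.02%


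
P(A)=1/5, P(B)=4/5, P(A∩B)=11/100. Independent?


P(A)×P(B) = 4/25
P(A∩B) = 11/100
Not equal → NOT independent

No, not independent


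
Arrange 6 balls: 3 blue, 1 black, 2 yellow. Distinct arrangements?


6!/(3!×1!×2!) = 60

60


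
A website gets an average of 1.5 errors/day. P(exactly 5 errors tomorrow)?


Poisson(λ=1.5): P(X=5) = e^(-λ)×λ^k/k!
= e^(-1.5) × 1.5^5 / 5!
≈ 0.2231301601 × 7.59375 / 120 ≈ 0.014120

P(X=5) ≈ 0.014120 ≈ 1.41%


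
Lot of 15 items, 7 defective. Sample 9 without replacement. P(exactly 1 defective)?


Hypergeometric: C(7,1)×C(8,8)/C(15,9)
= 7×1/5005 = 1/715

P(X=1) = 1/715 ≈ 0.14%


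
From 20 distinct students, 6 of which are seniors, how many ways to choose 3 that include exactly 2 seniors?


Choose 2 of the 6 seniors and 1 of the other 14 students:
C(6,2)×C(14,1) = 15×14 = 210

210


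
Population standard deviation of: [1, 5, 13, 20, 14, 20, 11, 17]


Mean = 101/8
  (1-101/8)²=8649/64
  (5-101/8)²=3721/64
  (13-101/8)²=9/64
  (20-101/8)²=3481/64
  (14-101/8)²=121/64
  (20-101/8)²=3481/64
  (11-101/8)²=169/64
  (17-101/8)²=1225/64
Σ(x-μ)² = 2607/8
σ² = (2607/8)/8 = 2607/64

σ = √(2607/64) ≈ 6.3823


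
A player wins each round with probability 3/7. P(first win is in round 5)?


Geometric: P(X=5) = (1-p)^(k-1)×p = (4/7)^4×3/7 = 768/16807

P(X=5) = 768/16807 ≈ 4.57%


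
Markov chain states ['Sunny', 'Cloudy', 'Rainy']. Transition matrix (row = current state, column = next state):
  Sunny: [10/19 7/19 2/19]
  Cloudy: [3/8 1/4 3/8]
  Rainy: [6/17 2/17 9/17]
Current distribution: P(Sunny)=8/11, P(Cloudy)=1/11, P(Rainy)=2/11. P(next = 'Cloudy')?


P(next=Cloudy) = Σᵢ P(now=i)×P(i→Cloudy)
= 8/11×7/19 + 1/11×1/4 + 2/11×2/17
= 56/209 + 1/44 + 4/187 = 4435/14212

P = 4435/14212 ≈ 0.3121


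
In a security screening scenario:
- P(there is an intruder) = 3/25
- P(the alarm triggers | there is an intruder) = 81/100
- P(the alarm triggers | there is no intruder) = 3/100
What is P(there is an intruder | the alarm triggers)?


Using Bayes' theorem:
P(A|B) = P(B|A)·P(A) / P(B)

P(the alarm triggers) = 81/100 × 3/25 + 3/100 × 22/25
= 243/2500 + 33/1250 = 309/2500

P(there is an intruder|the alarm triggers) = (243/2500) / (309/2500) = 81/103

P(there is an intruder|the alarm triggers) = 81/103 ≈ 78.64%


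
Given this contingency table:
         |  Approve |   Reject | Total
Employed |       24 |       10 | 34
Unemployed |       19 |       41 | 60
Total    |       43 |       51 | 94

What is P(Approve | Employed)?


P(Approve | Employed) = 24/(24+10) = 24/34 = 12/17

P(Approve|Employed) = 12/17 ≈ 70.59%


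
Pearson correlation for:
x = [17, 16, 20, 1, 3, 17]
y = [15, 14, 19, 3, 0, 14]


n=6, Σx=74, Σy=65, Σxy=1100, Σx²=1244, Σy²=987
r = (6×1100 - 74×65)/√((6×1244 - 74²)(6×987 - 65²))
= 1790/√(1988×1697) = 1790/√3373636 ≈ 1790/1836.7460 ≈ 0.9745

r ≈ 0.9745


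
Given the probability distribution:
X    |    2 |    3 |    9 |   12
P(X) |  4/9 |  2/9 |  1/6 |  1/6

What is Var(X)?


E[X] = 91/18
E[X²] = 743/18
Var(X) = E[X²] - (E[X])² = 743/18 - 8281/324 = 5093/324

Var(X) = 5093/324 ≈ 15.7191


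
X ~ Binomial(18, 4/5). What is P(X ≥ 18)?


P(X ≥ 18) = Σ P(X=i) for i=18..18
P(X=18) = 68719476736/3814697265625
Sum = 68719476736/3814697265625

P(X ≥ 18) = 68719476736/3814697265625 ≈ 1.80%


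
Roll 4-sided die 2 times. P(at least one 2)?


P(no 2)^2 = (3/4)^2 = 9/16
P(≥1) = 1 - 9/16 = 7/16

P = 7/16 ≈ 43.75%


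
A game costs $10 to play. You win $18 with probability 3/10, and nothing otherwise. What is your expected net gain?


E[gain] = (18-10)×3/10 + (-10)×7/10
= 12/5 - 7 = -23/5

Expected net gain = $-23/5 ≈ $-4.60


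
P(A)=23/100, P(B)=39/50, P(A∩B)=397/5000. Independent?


P(A)×P(B) = 897/5000
P(A∩B) = 397/5000
Not equal → NOT independent

No, not independent


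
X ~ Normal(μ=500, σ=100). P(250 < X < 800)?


z₁=(250-500)/100=-2.5, z₂=(800-500)/100=3.0
P = Φ(3.0) - Φ(-2.5) = 0.998650 - 0.006210 = 0.992440 ≈ 0.9924

P(250 < X < 800) ≈ 0.9924


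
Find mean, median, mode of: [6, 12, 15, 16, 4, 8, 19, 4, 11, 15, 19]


Sorted: [4, 4, 6, 8, 11, 12, 15, 15, 16, 19, 19]
Mean = 129/11
Median = 12
Freq: {6: 1, 12: 1, 15: 2, 16: 1, 4: 2, 8: 1, 19: 2, 11: 1}
Mode: [4, 15, 19]

Mean=129/11, Median=12, Mode=[4, 15, 19]


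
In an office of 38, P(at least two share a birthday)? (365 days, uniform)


P(all different) = Π(365-i)/365 for i=0..37
= 0.135932
P(match) = 1 - 0.135932 = 0.864068

P ≈ 0.8641 ≈ 86.41%


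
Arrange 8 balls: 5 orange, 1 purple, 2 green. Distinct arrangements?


8!/(5!×1!×2!) = 168

168


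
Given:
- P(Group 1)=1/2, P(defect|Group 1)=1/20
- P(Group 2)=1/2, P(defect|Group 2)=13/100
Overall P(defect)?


P(B) = Σ P(B|Aᵢ)×P(Aᵢ)
  1/20×1/2 = 1/40
  13/100×1/2 = 13/200
Sum = 9/100

P(defect) = 9/100 ≈ 9.00%


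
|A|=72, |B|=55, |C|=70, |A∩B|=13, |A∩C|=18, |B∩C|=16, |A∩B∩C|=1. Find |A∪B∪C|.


|A∪B∪C| = 72+55+70-13-18-16+1 = 151

|A∪B∪C| = 151


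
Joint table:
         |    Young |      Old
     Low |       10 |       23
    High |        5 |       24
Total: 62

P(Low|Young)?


P(Low|Young) = 10/(10+5) = 10/15 = 2/3

P = 2/3 ≈ 66.67%


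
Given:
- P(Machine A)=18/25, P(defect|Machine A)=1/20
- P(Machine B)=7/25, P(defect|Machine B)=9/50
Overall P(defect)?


P(B) = Σ P(B|Aᵢ)×P(Aᵢ)
  1/20×18/25 = 9/250
  9/50×7/25 = 63/1250
Sum = 54/625

P(defect) = 54/625 ≈ 8.64%


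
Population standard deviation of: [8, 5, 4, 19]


Mean = 36/4 = 9
  (8-9)²=1
  (5-9)²=16
  (4-9)²=25
  (19-9)²=100
Σ(x-μ)² = 142
σ² = 142/4 = 71/2

σ = √(71/2) ≈ 5.9582


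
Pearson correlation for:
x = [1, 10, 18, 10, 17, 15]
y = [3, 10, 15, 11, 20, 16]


n=6, Σx=71, Σy=75, Σxy=1063, Σx²=1039, Σy²=1111
r = (6×1063 - 71×75)/√((6×1039 - 71²)(6×1111 - 75²))
= 1053/√(1193×1041) = 1053/√1241913 ≈ 1053/1114.4115 ≈ 0.9449

r ≈ 0.9449


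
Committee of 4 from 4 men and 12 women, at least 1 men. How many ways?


Count by #men:
  1M,3W: C(4,1)×C(12,3)=880
  2M,2W: C(4,2)×C(12,2)=396
  3M,1W: C(4,3)×C(12,1)=48
  4M,0W: C(4,4)×C(12,0)=1
Total = 1325

1325


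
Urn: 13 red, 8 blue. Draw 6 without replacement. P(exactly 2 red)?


Hypergeometric: C(13,2)×C(8,4)/C(21,6)
= 78×70/54264 = 65/646

P(X=2) = 65/646 ≈ 10.06%


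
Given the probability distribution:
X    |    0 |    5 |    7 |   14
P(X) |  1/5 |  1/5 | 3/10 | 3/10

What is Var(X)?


E[X] = 73/10
E[X²] = 157/2
Var(X) = E[X²] - (E[X])² = 157/2 - 5329/100 = 2521/100

Var(X) = 2521/100 ≈ 25.2100


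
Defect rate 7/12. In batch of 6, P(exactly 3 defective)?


Binomial: P(X=3) = C(6,3)×p^3×(1-p)^3
= 20 × 343/1728 × 125/1728 = 214375/746496

P(X=3) = 214375/746496 ≈ 28.72%


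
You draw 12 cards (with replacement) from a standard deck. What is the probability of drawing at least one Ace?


P(not a Ace) = 48/52 = 12/13
P(none in 12 draws) = (12/13)^12 = 8916100448256/23298085122481
P(≥1 Ace) = 1 - 8916100448256/23298085122481 = 14381984674225/23298085122481

P = 14381984674225/23298085122481 ≈ 61.73%


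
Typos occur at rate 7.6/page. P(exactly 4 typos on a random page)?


Poisson(λ=7.6): P(X=4) = e^(-λ)×λ^k/k!
= e^(-7.6) × 7.6^4 / 4!
≈ 0.0005004514334 × 3336.2176 / 24 ≈ 0.069567

P(X=4) ≈ 0.069567 ≈ 6.96%


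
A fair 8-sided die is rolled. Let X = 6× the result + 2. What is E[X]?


E[die] = (1+8)/2 = 9/2
E[X] = 6×9/2 + 2 = 29

E[X] = 29


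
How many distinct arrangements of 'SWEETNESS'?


Letters: 9, freq: {'S': 3, 'W': 1, 'E': 3, 'T': 1, 'N': 1}
9!/(3!×1!×3!×1!×1!) = 362880/36 = 10080

10080


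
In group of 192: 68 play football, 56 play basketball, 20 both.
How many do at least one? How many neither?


|A∪B| = 68+56-20 = 104
Neither = 192-104 = 88

At least one: 104; Neither: 88


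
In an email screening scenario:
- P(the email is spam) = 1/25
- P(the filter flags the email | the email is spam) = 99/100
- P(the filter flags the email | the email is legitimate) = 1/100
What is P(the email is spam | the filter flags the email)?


Using Bayes' theorem:
P(A|B) = P(B|A)·P(A) / P(B)

P(the filter flags the email) = 99/100 × 1/25 + 1/100 × 24/25
= 99/2500 + 6/625 = 123/2500

P(the email is spam|the filter flags the email) = (99/2500) / (123/2500) = 33/41

P(the email is spam|the filter flags the email) = 33/41 ≈ 80.49%


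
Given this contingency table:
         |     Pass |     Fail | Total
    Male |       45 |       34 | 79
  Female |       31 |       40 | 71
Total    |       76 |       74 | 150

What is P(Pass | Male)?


P(Pass | Male) = 45/(45+34) = 45/79

P(Pass|Male) = 45/79 ≈ 56.96%


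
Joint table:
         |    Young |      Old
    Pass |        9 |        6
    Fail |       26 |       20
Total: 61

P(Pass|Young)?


P(Pass|Young) = 9/(9+26) = 9/35

P = 9/35 ≈ 25.71%


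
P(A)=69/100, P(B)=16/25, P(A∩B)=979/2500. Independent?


P(A)×P(B) = 276/625
P(A∩B) = 979/2500
Not equal → NOT independent

No, not independent


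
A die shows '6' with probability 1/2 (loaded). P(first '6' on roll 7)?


Geometric: P(X=7) = (1-p)^(k-1)×p = (1/2)^6×1/2 = 1/128

P(X=7) = 1/128 ≈ 0.78%


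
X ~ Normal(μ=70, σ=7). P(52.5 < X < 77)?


z₁=(52.5-70)/7=-2.5, z₂=(77-70)/7=1.0
P = Φ(1.0) - Φ(-2.5) = 0.841345 - 0.006210 = 0.835135 ≈ 0.8351

P(52.5 < X < 77) ≈ 0.8351


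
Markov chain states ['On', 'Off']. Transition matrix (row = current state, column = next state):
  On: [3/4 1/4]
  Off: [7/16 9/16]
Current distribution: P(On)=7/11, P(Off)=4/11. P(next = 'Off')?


P(next=Off) = Σᵢ P(now=i)×P(i→Off)
= 7/11×1/4 + 4/11×9/16
= 7/44 + 9/44 = 4/11

P = 4/11 ≈ 0.3636


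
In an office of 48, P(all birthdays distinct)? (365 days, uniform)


P(all different) = Π(365-i)/365 for i=0..47
= (365/365)×(364/365)×...×(318/365)
= 0.039402

P ≈ 0.0394 ≈ 3.94%


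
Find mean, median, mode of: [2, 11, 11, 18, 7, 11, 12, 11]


Sorted: [2, 7, 11, 11, 11, 11, 12, 18]
Mean = 83/8
Median = 11
Freq: {2: 1, 11: 4, 18: 1, 7: 1, 12: 1}
Mode: [11]

Mean=83/8, Median=11, Mode=11


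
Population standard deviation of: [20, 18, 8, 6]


Mean = 52/4 = 13
  (20-13)²=49
  (18-13)²=25
  (8-13)²=25
  (6-13)²=49
Σ(x-μ)² = 148
σ² = 148/4 = 37

σ = √(37) ≈ 6.0828


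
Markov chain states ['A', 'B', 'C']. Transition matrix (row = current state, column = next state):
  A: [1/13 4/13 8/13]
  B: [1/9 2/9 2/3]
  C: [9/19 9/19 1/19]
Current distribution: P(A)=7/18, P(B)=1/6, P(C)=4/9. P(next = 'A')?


P(next=A) = Σᵢ P(now=i)×P(i→A)
= 7/18×1/13 + 1/6×1/9 + 4/9×9/19
= 7/234 + 1/54 + 4/19 = 1727/6669

P = 1727/6669 ≈ 0.2590


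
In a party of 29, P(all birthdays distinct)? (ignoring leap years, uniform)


P(all different) = Π(365-i)/365 for i=0..28
= (365/365)×(364/365)×...×(337/365)
= 0.319031

P ≈ 0.3190 ≈ 31.90%


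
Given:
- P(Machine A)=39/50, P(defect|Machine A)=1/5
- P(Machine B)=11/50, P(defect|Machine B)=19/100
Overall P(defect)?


P(B) = Σ P(B|Aᵢ)×P(Aᵢ)
  1/5×39/50 = 39/250
  19/100×11/50 = 209/5000
Sum = 989/5000

P(defect) = 989/5000 ≈ 19.78%


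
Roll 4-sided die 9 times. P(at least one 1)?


P(no 1)^9 = (3/4)^9 = 19683/262144
P(≥1) = 1 - 19683/262144 = 242461/262144

P = 242461/262144 ≈ 92.49%


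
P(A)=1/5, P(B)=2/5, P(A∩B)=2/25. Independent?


P(A)×P(B) = 2/25
P(A∩B) = 2/25
Equal ✓ → Independent

Yes, independent


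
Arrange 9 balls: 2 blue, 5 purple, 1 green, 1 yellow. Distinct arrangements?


9!/(2!×5!×1!×1!) = 1512

1512


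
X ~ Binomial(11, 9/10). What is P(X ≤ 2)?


P(X ≤ 2) = Σ P(X=i) for i=0..2
P(X=0) = 1/100000000000
P(X=1) = 99/100000000000
P(X=2) = 891/20000000000
Sum = 911/20000000000

P(X ≤ 2) = 911/20000000000 ≈ 0.00%


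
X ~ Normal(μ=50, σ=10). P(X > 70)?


z = (70-50)/10 = 2.0
P(X > 70) = 1 - P(Z ≤ 2.0) = 1 - 0.9772 = 0.0228

P(X > 70) ≈ 0.0228


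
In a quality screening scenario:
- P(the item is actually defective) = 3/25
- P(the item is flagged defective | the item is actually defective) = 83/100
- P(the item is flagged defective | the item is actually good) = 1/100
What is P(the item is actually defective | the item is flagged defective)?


Using Bayes' theorem:
P(A|B) = P(B|A)·P(A) / P(B)

P(the item is flagged defective) = 83/100 × 3/25 + 1/100 × 22/25
= 249/2500 + 11/1250 = 271/2500

P(the item is actually defective|the item is flagged defective) = (249/2500) / (271/2500) = 249/271

P(the item is actually defective|the item is flagged defective) = 249/271 ≈ 91.88%


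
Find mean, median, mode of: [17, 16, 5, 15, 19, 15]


Sorted: [5, 15, 15, 16, 17, 19]
Mean = 87/6 = 29/2
Median = 31/2
Freq: {17: 1, 16: 1, 5: 1, 15: 2, 19: 1}
Mode: [15]

Mean=29/2, Median=31/2, Mode=15


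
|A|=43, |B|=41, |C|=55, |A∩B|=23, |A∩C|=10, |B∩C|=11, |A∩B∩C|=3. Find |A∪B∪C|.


|A∪B∪C| = 43+41+55-23-10-11+3 = 98

|A∪B∪C| = 98


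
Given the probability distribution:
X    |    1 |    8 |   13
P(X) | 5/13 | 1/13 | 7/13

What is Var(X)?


E[X] = 8
E[X²] = 1252/13
Var(X) = E[X²] - (E[X])² = 1252/13 - 64 = 420/13

Var(X) = 420/13 ≈ 32.3077


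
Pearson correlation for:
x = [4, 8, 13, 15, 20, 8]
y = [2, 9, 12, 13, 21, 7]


n=6, Σx=68, Σy=64, Σxy=907, Σx²=938, Σy²=888
r = (6×907 - 68×64)/√((6×938 - 68²)(6×888 - 64²))
= 1090/√(1004×1232) = 1090/√1236928 ≈ 1090/1112.1726 ≈ 0.9801

r ≈ 0.9801


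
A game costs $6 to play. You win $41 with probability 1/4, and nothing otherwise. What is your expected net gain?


E[gain] = (41-6)×1/4 + (-6)×3/4
= 35/4 - 9/2 = 17/4

Expected net gain = $17/4 ≈ $4.25


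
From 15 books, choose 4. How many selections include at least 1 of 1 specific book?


Complement: C(15,4) - C(14,4) = 1365 - 1001 = 364

364


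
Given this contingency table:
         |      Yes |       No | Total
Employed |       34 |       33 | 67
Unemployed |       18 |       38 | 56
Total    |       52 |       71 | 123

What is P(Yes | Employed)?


P(Yes | Employed) = 34/(34+33) = 34/67

P(Yes|Employed) = 34/67 ≈ 50.75%


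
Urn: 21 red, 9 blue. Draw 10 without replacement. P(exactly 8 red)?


Hypergeometric: C(21,8)×C(9,2)/C(30,10)
= 203490×36/30045015 = 23256/95381

P(X=8) = 23256/95381 ≈ 24.38%


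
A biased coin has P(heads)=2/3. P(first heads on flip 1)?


Geometric: P(X=1) = (1-p)^(k-1)×p = (1/3)^0×2/3 = 2/3

P(X=1) = 2/3 ≈ 66.67%


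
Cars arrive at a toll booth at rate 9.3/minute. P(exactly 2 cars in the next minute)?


Poisson(λ=9.3): P(X=2) = e^(-λ)×λ^k/k!
= e^(-9.3) × 9.3^2 / 2!
≈ 9.142423148e-05 × 86.49 / 2 ≈ 0.003954

P(X=2) ≈ 0.003954 ≈ 0.40%


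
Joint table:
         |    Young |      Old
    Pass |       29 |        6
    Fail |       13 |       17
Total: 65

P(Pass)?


P(Pass) = (29+6)/65 = 35/65 = 7/13

P(Pass) = 7/13 ≈ 53.85%


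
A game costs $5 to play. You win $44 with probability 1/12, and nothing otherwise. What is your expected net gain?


E[gain] = (44-5)×1/12 + (-5)×11/12
= 13/4 - 55/12 = -4/3

Expected net gain = $-4/3 ≈ $-1.33


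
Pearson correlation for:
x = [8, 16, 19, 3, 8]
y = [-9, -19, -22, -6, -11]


n=5, Σx=54, Σy=-67, Σxy=-900, Σx²=754, Σy²=1083
r = (5×(-900) - 54×(-67))/√((5×754 - 54²)(5×1083 - (-67)²))
= -882/√(854×926) = -882/√790804 ≈ -882/889.2716 ≈ -0.9918

r ≈ -0.9918


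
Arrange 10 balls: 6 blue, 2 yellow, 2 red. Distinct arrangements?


10!/(6!×2!×2!) = 1260

1260


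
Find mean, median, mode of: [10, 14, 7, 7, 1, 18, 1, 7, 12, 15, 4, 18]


Sorted: [1, 1, 4, 7, 7, 7, 10, 12, 14, 15, 18, 18]
Mean = 114/12 = 19/2
Median = 17/2
Freq: {10: 1, 14: 1, 7: 3, 1: 2, 18: 2, 12: 1, 15: 1, 4: 1}
Mode: [7]

Mean=19/2, Median=17/2, Mode=7


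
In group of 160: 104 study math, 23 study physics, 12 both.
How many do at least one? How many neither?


|A∪B| = 104+23-12 = 115
Neither = 160-115 = 45

At least one: 115; Neither: 45


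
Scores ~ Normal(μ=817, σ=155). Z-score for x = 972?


z = (x - μ)/σ = (972 - 817)/155 = 1.0

z = 1.0


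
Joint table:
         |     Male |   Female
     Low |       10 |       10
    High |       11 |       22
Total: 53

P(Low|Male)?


P(Low|Male) = 10/(10+11) = 10/21

P = 10/21 ≈ 47.62%


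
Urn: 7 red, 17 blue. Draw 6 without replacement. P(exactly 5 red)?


Hypergeometric: C(7,5)×C(17,1)/C(24,6)
= 21×17/134596 = 51/19228

P(X=5) = 51/19228 ≈ 0.27%


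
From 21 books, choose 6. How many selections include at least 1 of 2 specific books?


Complement: C(21,6) - C(19,6) = 54264 - 27132 = 27132

27132


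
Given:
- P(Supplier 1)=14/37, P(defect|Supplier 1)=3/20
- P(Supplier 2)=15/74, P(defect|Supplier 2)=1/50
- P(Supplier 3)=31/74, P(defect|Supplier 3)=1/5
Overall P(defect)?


P(B) = Σ P(B|Aᵢ)×P(Aᵢ)
  3/20×14/37 = 21/370
  1/50×15/74 = 3/740
  1/5×31/74 = 31/370
Sum = 107/740

P(defect) = 107/740 ≈ 14.46%


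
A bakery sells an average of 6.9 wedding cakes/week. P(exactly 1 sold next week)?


Poisson(λ=6.9): P(X=1) = e^(-λ)×λ^k/k!
= e^(-6.9) × 6.9^1 / 1!
≈ 0.001007785429 × 6.9 / 1 ≈ 0.006954

P(X=1) ≈ 0.006954 ≈ 0.70%


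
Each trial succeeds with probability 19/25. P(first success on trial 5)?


Geometric: P(X=5) = (1-p)^(k-1)×p = (6/25)^4×19/25 = 24624/9765625

P(X=5) = 24624/9765625 ≈ 0.25%


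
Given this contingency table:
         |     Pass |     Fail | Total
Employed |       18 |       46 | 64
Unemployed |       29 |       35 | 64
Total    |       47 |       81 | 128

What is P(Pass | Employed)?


P(Pass | Employed) = 18/(18+46) = 18/64 = 9/32

P(Pass|Employed) = 9/32 ≈ 28.12%


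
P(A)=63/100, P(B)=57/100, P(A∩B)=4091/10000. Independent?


P(A)×P(B) = 3591/10000
P(A∩B) = 4091/10000
Not equal → NOT independent

No, not independent


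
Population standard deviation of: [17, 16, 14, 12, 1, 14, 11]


Mean = 85/7
  (17-85/7)²=1156/49
  (16-85/7)²=729/49
  (14-85/7)²=169/49
  (12-85/7)²=1/49
  (1-85/7)²=6084/49
  (14-85/7)²=169/49
  (11-85/7)²=64/49
Σ(x-μ)² = 1196/7
σ² = (1196/7)/7 = 1196/49

σ = √(1196/49) ≈ 4.9405


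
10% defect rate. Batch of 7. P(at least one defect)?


P(all good) = (9/10)^7 = 4782969/10000000
P(≥1 defect) = 5217031/10000000

P = 5217031/10000000 ≈ 52.17%


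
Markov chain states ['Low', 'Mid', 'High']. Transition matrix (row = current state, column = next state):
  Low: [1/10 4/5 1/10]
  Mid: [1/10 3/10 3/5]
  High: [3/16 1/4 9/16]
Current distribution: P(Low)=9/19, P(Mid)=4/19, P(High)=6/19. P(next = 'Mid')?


P(next=Mid) = Σᵢ P(now=i)×P(i→Mid)
= 9/19×4/5 + 4/19×3/10 + 6/19×1/4
= 36/95 + 6/95 + 3/38 = 99/190

P = 99/190 ≈ 0.5211


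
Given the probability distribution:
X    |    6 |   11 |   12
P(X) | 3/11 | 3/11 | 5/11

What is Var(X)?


E[X] = 111/11
E[X²] = 1191/11
Var(X) = E[X²] - (E[X])² = 1191/11 - 12321/121 = 780/121

Var(X) = 780/121 ≈ 6.4463


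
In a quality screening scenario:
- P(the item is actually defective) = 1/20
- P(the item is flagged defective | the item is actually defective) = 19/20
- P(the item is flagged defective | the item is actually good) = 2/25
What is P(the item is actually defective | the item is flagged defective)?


Using Bayes' theorem:
P(A|B) = P(B|A)·P(A) / P(B)

P(the item is flagged defective) = 19/20 × 1/20 + 2/25 × 19/20
= 19/400 + 19/250 = 247/2000

P(the item is actually defective|the item is flagged defective) = (19/400) / (247/2000) = 5/13

P(the item is actually defective|the item is flagged defective) = 5/13 ≈ 38.46%


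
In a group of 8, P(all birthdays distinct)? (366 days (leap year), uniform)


P(all different) = Π(366-i)/366 for i=0..7
= (366/366)×(365/366)×...×(359/366)
= 0.925861

P ≈ 0.9259 ≈ 92.59%


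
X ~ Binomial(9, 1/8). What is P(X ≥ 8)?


P(X ≥ 8) = Σ P(X=i) for i=8..9
P(X=8) = 63/134217728
P(X=9) = 1/134217728
Sum = 1/2097152

P(X ≥ 8) = 1/2097152 ≈ 0.00%


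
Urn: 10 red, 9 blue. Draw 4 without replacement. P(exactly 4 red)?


Hypergeometric: C(10,4)×C(9,0)/C(19,4)
= 210×1/3876 = 35/646

P(X=4) = 35/646 ≈ 5.42%


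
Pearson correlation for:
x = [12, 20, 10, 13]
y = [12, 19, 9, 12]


n=4, Σx=55, Σy=52, Σxy=770, Σx²=813, Σy²=730
r = (4×770 - 55×52)/√((4×813 - 55²)(4×730 - 52²))
= 220/√(227×216) = 220/√49032 ≈ 220/221.4317 ≈ 0.9935

r ≈ 0.9935


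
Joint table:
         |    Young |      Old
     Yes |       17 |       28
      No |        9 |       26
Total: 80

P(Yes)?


P(Yes) = (17+28)/80 = 45/80 = 9/16

P(Yes) = 9/16 ≈ 56.25%


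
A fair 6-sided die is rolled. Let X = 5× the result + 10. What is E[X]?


E[die] = (1+6)/2 = 7/2
E[X] = 5×7/2 + 10 = 55/2

E[X] = 55/2


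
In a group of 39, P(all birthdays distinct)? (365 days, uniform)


P(all different) = Π(365-i)/365 for i=0..38
= (365/365)×(364/365)×...×(327/365)
= 0.121780

P ≈ 0.1218 ≈ 12.18%


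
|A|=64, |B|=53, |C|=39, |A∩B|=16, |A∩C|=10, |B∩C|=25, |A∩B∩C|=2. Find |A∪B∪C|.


|A∪B∪C| = 64+53+39-16-10-25+2 = 107

|A∪B∪C| = 107


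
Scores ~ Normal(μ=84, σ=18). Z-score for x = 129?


z = (x - μ)/σ = (129 - 84)/18 = 2.5

z = 2.5


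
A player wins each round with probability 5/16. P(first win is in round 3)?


Geometric: P(X=3) = (1-p)^(k-1)×p = (11/16)^2×5/16 = 605/4096

P(X=3) = 605/4096 ≈ 14.77%


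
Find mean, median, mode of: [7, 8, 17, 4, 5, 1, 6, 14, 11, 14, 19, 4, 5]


Sorted: [1, 4, 4, 5, 5, 6, 7, 8, 11, 14, 14, 17, 19]
Mean = 115/13
Median = 7
Freq: {7: 1, 8: 1, 17: 1, 4: 2, 5: 2, 1: 1, 6: 1, 14: 2, 11: 1, 19: 1}
Mode: [4, 5, 14]

Mean=115/13, Median=7, Mode=[4, 5, 14]


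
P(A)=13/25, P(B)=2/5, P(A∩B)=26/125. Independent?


P(A)×P(B) = 26/125
P(A∩B) = 26/125
Equal ✓ → Independent

Yes, independent


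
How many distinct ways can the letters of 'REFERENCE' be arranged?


Letters: 9, freq: {'R': 2, 'E': 4, 'F': 1, 'N': 1, 'C': 1}
9!/(2!×4!×1!×1!×1!) = 362880/48 = 7560

7560


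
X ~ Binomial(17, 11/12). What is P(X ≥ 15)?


P(X ≥ 15) = Σ P(X=i) for i=15..17
P(X=15) = 71013218880066067/277326388342554624
P(X=16) = 781145407680726737/2218611106740436992
P(X=17) = 505447028499293771/2218611106740436992
Sum = 154558182268379087/184884258895036416

P(X ≥ 15) = 154558182268379087/184884258895036416 ≈ 83.60%


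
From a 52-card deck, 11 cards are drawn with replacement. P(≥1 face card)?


P(not a face card) = 40/52 = 10/13
P(none in 11 draws) = (10/13)^11 = 100000000000/1792160394037
P(≥1 face card) = 1 - 100000000000/1792160394037 = 1692160394037/1792160394037

P = 1692160394037/1792160394037 ≈ 94.42%


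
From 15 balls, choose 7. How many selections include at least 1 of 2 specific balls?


Complement: C(15,7) - C(13,7) = 6435 - 1716 = 4719

4719


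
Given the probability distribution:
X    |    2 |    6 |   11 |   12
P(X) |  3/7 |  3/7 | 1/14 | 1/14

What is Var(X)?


E[X] = 71/14
E[X²] = 505/14
Var(X) = E[X²] - (E[X])² = 505/14 - 5041/196 = 2029/196

Var(X) = 2029/196 ≈ 10.3520


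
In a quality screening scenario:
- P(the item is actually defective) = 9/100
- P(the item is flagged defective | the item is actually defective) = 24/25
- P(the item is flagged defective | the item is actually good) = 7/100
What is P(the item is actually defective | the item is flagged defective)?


Using Bayes' theorem:
P(A|B) = P(B|A)·P(A) / P(B)

P(the item is flagged defective) = 24/25 × 9/100 + 7/100 × 91/100
= 54/625 + 637/10000 = 1501/10000

P(the item is actually defective|the item is flagged defective) = (54/625) / (1501/10000) = 864/1501

P(the item is actually defective|the item is flagged defective) = 864/1501 ≈ 57.56%
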